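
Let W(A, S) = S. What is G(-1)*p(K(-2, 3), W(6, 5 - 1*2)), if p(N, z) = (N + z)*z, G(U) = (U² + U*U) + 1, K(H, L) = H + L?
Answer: 36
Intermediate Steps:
G(U) = 1 + 2*U² (G(U) = (U² + U²) + 1 = 2*U² + 1 = 1 + 2*U²)
p(N, z) = z*(N + z)
G(-1)*p(K(-2, 3), W(6, 5 - 1*2)) = (1 + 2*(-1)²)*((5 - 1*2)*((-2 + 3) + (5 - 1*2))) = (1 + 2*1)*((5 - 2)*(1 + (5 - 2))) = (1 + 2)*(3*(1 + 3)) = 3*(3*4) = 3*12 = 36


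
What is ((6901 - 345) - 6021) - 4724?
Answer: -4189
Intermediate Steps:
((6901 - 345) - 6021) - 4724 = (6556 - 6021) - 4724 = 535 - 4724 = -4189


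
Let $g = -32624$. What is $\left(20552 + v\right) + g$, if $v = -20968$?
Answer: $-33040$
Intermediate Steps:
$\left(20552 + v\right) + g = \left(20552 - 20968\right) - 32624 = -416 - 32624 = -33040$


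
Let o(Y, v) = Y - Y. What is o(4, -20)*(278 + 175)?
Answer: 0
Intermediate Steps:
o(Y, v) = 0
o(4, -20)*(278 + 175) = 0*(278 + 175) = 0*453 = 0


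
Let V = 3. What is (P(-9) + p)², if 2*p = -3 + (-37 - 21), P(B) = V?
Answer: 3025/4 ≈ 756.25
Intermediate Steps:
P(B) = 3
p = -61/2 (p = (-3 + (-37 - 21))/2 = (-3 - 58)/2 = (½)*(-61) = -61/2 ≈ -30.500)
(P(-9) + p)² = (3 - 61/2)² = (-55/2)² = 3025/4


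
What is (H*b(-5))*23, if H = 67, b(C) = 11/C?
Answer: -16951/5 ≈ -3390.2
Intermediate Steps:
(H*b(-5))*23 = (67*(11/(-5)))*23 = (67*(11*(-⅕)))*23 = (67*(-11/5))*23 = -737/5*23 = -16951/5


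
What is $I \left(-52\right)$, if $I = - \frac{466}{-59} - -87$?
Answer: $- \frac{291148}{59} \approx -4934.7$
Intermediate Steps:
$I = \frac{5599}{59}$ ($I = \left(-466\right) \left(- \frac{1}{59}\right) + 87 = \frac{466}{59} + 87 = \frac{5599}{59} \approx 94.898$)
$I \left(-52\right) = \frac{5599}{59} \left(-52\right) = - \frac{291148}{59}$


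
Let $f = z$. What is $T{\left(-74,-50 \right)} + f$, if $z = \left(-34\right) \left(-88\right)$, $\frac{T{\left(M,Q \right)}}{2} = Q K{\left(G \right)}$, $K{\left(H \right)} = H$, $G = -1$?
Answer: $3092$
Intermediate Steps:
$T{\left(M,Q \right)} = - 2 Q$ ($T{\left(M,Q \right)} = 2 Q \left(-1\right) = 2 \left(- Q\right) = - 2 Q$)
$z = 2992$
$f = 2992$
$T{\left(-74,-50 \right)} + f = \left(-2\right) \left(-50\right) + 2992 = 100 + 2992 = 3092$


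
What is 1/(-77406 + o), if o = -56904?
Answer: -1/134310 ≈ -7.4455e-6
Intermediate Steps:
1/(-77406 + o) = 1/(-77406 - 56904) = 1/(-134310) = -1/134310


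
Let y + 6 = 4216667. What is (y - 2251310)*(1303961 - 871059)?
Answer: 850804378602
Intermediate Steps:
y = 4216661 (y = -6 + 4216667 = 4216661)
(y - 2251310)*(1303961 - 871059) = (4216661 - 2251310)*(1303961 - 871059) = 1965351*432902 = 850804378602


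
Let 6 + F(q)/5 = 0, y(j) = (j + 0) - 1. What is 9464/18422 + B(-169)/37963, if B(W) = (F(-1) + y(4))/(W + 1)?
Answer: 10059974195/19581922808 ≈ 0.51374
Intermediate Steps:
y(j) = -1 + j (y(j) = j - 1 = -1 + j)
F(q) = -30 (F(q) = -30 + 5*0 = -30 + 0 = -30)
B(W) = -27/(1 + W) (B(W) = (-30 + (-1 + 4))/(W + 1) = (-30 + 3)/(1 + W) = -27/(1 + W))
9464/18422 + B(-169)/37963 = 9464/18422 - 27/(1 - 169)/37963 = 9464*(1/18422) - 27/(-168)*(1/37963) = 4732/9211 - 27*(-1/168)*(1/37963) = 4732/9211 + (9/56)*(1/37963) = 4732/9211 + 9/2125928 = 10059974195/19581922808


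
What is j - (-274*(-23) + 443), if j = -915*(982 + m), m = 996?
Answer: -1816615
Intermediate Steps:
j = -1809870 (j = -915*(982 + 996) = -915*1978 = -1809870)
j - (-274*(-23) + 443) = -1809870 - (-274*(-23) + 443) = -1809870 - (6302 + 443) = -1809870 - 1*6745 = -1809870 - 6745 = -1816615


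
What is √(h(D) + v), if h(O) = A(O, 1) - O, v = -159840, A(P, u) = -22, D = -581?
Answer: I*√159281 ≈ 399.1*I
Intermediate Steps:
h(O) = -22 - O
√(h(D) + v) = √((-22 - 1*(-581)) - 159840) = √((-22 + 581) - 159840) = √(559 - 159840) = √(-159281) = I*√159281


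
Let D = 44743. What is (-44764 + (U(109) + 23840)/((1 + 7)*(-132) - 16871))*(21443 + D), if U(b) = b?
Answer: -53114806202922/17927 ≈ -2.9628e+9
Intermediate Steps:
(-44764 + (U(109) + 23840)/((1 + 7)*(-132) - 16871))*(21443 + D) = (-44764 + (109 + 23840)/((1 + 7)*(-132) - 16871))*(21443 + 44743) = (-44764 + 23949/(8*(-132) - 16871))*66186 = (-44764 + 23949/(-1056 - 16871))*66186 = (-44764 + 23949/(-17927))*66186 = (-44764 + 23949*(-1/17927))*66186 = (-44764 - 23949/17927)*66186 = -802508177/17927*66186 = -53114806202922/17927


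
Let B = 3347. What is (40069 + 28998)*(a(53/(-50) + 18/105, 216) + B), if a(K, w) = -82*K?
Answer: 41334941892/175 ≈ 2.3620e+8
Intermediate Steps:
(40069 + 28998)*(a(53/(-50) + 18/105, 216) + B) = (40069 + 28998)*(-82*(53/(-50) + 18/105) + 3347) = 69067*(-82*(53*(-1/50) + 18*(1/105)) + 3347) = 69067*(-82*(-53/50 + 6/35) + 3347) = 69067*(-82*(-311/350) + 3347) = 69067*(12751/175 + 3347) = 69067*(598476/175) = 41334941892/175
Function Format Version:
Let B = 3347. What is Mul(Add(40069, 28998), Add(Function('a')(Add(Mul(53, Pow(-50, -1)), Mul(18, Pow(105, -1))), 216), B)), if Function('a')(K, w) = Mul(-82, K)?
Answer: Rational(41334941892, 175) ≈ 2.3620e+8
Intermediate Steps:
Mul(Add(40069, 28998), Add(Function('a')(Add(Mul(53, Pow(-50, -1)), Mul(18, Pow(105, -1))), 216), B)) = Mul(Add(40069, 28998), Add(Mul(-82, Add(Mul(53, Pow(-50, -1)), Mul(18, Pow(105, -1)))), 3347)) = Mul(69067, Add(Mul(-82, Add(Mul(53, Rational(-1, 50)), Mul(18, Rational(1, 105)))), 3347)) = Mul(69067, Add(Mul(-82, Add(Rational(-53, 50), Rational(6, 35))), 3347)) = Mul(69067, Add(Mul(-82, Rational(-311, 350)), 3347)) = Mul(69067, Add(Rational(12751, 175), 3347)) = Mul(69067, Rational(598476, 175)) = Rational(41334941892, 175)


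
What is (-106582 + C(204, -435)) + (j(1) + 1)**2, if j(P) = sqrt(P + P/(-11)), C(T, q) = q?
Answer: -1177166/11 + 2*sqrt(110)/11 ≈ -1.0701e+5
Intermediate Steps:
j(P) = sqrt(110)*sqrt(P)/11 (j(P) = sqrt(P + P*(-1/11)) = sqrt(P - P/11) = sqrt(10*P/11) = sqrt(110)*sqrt(P)/11)
(-106582 + C(204, -435)) + (j(1) + 1)**2 = (-106582 - 435) + (sqrt(110)*sqrt(1)/11 + 1)**2 = -107017 + ((1/11)*sqrt(110)*1 + 1)**2 = -107017 + (sqrt(110)/11 + 1)**2 = -107017 + (1 + sqrt(110)/11)**2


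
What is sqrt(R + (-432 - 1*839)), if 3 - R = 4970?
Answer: I*sqrt(6238) ≈ 78.981*I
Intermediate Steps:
R = -4967 (R = 3 - 1*4970 = 3 - 4970 = -4967)
sqrt(R + (-432 - 1*839)) = sqrt(-4967 + (-432 - 1*839)) = sqrt(-4967 + (-432 - 839)) = sqrt(-4967 - 1271) = sqrt(-6238) = I*sqrt(6238)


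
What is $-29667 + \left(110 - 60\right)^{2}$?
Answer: $-27167$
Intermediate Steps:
$-29667 + \left(110 - 60\right)^{2} = -29667 + 50^{2} = -29667 + 2500 = -27167$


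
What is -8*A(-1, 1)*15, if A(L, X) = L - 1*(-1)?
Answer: 0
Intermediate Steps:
A(L, X) = 1 + L (A(L, X) = L + 1 = 1 + L)
-8*A(-1, 1)*15 = -8*(1 - 1)*15 = -8*0*15 = 0*15 = 0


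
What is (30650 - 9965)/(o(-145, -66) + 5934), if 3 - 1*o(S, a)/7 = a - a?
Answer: 1379/397 ≈ 3.4736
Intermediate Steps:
o(S, a) = 21 (o(S, a) = 21 - 7*(a - a) = 21 - 7*0 = 21 + 0 = 21)
(30650 - 9965)/(o(-145, -66) + 5934) = (30650 - 9965)/(21 + 5934) = 20685/5955 = 20685*(1/5955) = 1379/397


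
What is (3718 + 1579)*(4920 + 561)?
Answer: 29032857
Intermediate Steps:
(3718 + 1579)*(4920 + 561) = 5297*5481 = 29032857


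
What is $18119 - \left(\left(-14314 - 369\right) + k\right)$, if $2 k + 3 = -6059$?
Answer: $35833$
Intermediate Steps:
$k = -3031$ ($k = - \frac{3}{2} + \frac{1}{2} \left(-6059\right) = - \frac{3}{2} - \frac{6059}{2} = -3031$)
$18119 - \left(\left(-14314 - 369\right) + k\right) = 18119 - \left(\left(-14314 - 369\right) - 3031\right) = 18119 - \left(-14683 - 3031\right) = 18119 - -17714 = 18119 + 17714 = 35833$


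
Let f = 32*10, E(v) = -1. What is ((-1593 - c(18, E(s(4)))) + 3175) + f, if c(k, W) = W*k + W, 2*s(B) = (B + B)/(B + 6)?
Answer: 1921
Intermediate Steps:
s(B) = B/(6 + B) (s(B) = ((B + B)/(B + 6))/2 = ((2*B)/(6 + B))/2 = (2*B/(6 + B))/2 = B/(6 + B))
c(k, W) = W + W*k
f = 320
((-1593 - c(18, E(s(4)))) + 3175) + f = ((-1593 - (-1)*(1 + 18)) + 3175) + 320 = ((-1593 - (-1)*19) + 3175) + 320 = ((-1593 - 1*(-19)) + 3175) + 320 = ((-1593 + 19) + 3175) + 320 = (-1574 + 3175) + 320 = 1601 + 320 = 1921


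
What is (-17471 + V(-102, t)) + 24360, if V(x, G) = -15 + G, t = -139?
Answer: 6735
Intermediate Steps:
(-17471 + V(-102, t)) + 24360 = (-17471 + (-15 - 139)) + 24360 = (-17471 - 154) + 24360 = -17625 + 24360 = 6735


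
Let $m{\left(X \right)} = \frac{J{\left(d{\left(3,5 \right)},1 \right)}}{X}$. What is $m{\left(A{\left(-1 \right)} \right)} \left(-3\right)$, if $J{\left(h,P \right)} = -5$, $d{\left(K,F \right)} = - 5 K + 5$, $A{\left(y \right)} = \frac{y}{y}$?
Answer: $15$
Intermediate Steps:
$A{\left(y \right)} = 1$
$d{\left(K,F \right)} = 5 - 5 K$
$m{\left(X \right)} = - \frac{5}{X}$
$m{\left(A{\left(-1 \right)} \right)} \left(-3\right) = - \frac{5}{1} \left(-3\right) = \left(-5\right) 1 \left(-3\right) = \left(-5\right) \left(-3\right) = 15$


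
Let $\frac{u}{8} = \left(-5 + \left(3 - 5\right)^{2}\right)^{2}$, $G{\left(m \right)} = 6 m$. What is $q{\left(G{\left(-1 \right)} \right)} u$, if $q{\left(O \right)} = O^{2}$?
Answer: $288$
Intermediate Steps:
$u = 8$ ($u = 8 \left(-5 + \left(3 - 5\right)^{2}\right)^{2} = 8 \left(-5 + \left(-2\right)^{2}\right)^{2} = 8 \left(-5 + 4\right)^{2} = 8 \left(-1\right)^{2} = 8 \cdot 1 = 8$)
$q{\left(G{\left(-1 \right)} \right)} u = \left(6 \left(-1\right)\right)^{2} \cdot 8 = \left(-6\right)^{2} \cdot 8 = 36 \cdot 8 = 288$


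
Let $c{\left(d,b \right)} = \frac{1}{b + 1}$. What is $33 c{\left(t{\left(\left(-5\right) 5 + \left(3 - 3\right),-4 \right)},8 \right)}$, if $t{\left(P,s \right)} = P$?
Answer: $\frac{11}{3} \approx 3.6667$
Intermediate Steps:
$c{\left(d,b \right)} = \frac{1}{1 + b}$
$33 c{\left(t{\left(\left(-5\right) 5 + \left(3 - 3\right),-4 \right)},8 \right)} = \frac{33}{1 + 8} = \frac{33}{9} = 33 \cdot \frac{1}{9} = \frac{11}{3}$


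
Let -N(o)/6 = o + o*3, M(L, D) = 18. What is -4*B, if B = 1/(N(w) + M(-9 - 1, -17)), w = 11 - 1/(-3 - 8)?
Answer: 22/1365 ≈ 0.016117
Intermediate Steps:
w = 122/11 (w = 11 - 1/(-11) = 11 - 1*(-1/11) = 11 + 1/11 = 122/11 ≈ 11.091)
N(o) = -24*o (N(o) = -6*(o + o*3) = -6*(o + 3*o) = -24*o)
B = -11/2730 (B = 1/(-24*122/11 + 18) = 1/(-2928/11 + 18) = 1/(-2730/11) = -11/2730 ≈ -0.0040293)
-4*B = -4*(-11/2730) = 22/1365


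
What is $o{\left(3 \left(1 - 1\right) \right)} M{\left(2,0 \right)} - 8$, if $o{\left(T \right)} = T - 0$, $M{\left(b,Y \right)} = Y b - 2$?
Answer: $-8$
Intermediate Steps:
$M{\left(b,Y \right)} = -2 + Y b$
$o{\left(T \right)} = T$ ($o{\left(T \right)} = T + 0 = T$)
$o{\left(3 \left(1 - 1\right) \right)} M{\left(2,0 \right)} - 8 = 3 \left(1 - 1\right) \left(-2 + 0 \cdot 2\right) - 8 = 3 \cdot 0 \left(-2 + 0\right) - 8 = 0 \left(-2\right) - 8 = 0 - 8 = -8$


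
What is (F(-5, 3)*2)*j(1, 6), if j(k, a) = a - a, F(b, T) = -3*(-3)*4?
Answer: 0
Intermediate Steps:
F(b, T) = 36 (F(b, T) = 9*4 = 36)
j(k, a) = 0
(F(-5, 3)*2)*j(1, 6) = (36*2)*0 = 72*0 = 0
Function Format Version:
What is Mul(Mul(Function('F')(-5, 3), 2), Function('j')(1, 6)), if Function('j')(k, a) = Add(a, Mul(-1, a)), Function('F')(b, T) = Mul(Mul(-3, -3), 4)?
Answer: 0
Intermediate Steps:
Function('F')(b, T) = 36 (Function('F')(b, T) = Mul(9, 4) = 36)
Function('j')(k, a) = 0
Mul(Mul(Function('F')(-5, 3), 2), Function('j')(1, 6)) = Mul(Mul(36, 2), 0) = Mul(72, 0) = 0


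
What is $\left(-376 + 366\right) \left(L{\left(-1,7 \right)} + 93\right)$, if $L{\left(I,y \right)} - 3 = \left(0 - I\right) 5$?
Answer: $-1010$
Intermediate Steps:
$L{\left(I,y \right)} = 3 - 5 I$ ($L{\left(I,y \right)} = 3 + \left(0 - I\right) 5 = 3 + - I 5 = 3 - 5 I$)
$\left(-376 + 366\right) \left(L{\left(-1,7 \right)} + 93\right) = \left(-376 + 366\right) \left(\left(3 - -5\right) + 93\right) = - 10 \left(\left(3 + 5\right) + 93\right) = - 10 \left(8 + 93\right) = \left(-10\right) 101 = -1010$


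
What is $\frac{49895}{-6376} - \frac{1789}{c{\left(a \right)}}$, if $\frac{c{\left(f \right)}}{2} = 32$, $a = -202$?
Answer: $- \frac{1824993}{51008} \approx -35.779$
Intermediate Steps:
$c{\left(f \right)} = 64$ ($c{\left(f \right)} = 2 \cdot 32 = 64$)
$\frac{49895}{-6376} - \frac{1789}{c{\left(a \right)}} = \frac{49895}{-6376} - \frac{1789}{64} = 49895 \left(- \frac{1}{6376}\right) - \frac{1789}{64} = - \frac{49895}{6376} - \frac{1789}{64} = - \frac{1824993}{51008}$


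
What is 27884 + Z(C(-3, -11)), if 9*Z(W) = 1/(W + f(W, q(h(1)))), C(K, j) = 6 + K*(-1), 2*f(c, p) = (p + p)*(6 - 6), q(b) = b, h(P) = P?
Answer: 2258605/81 ≈ 27884.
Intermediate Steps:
f(c, p) = 0 (f(c, p) = ((p + p)*(6 - 6))/2 = ((2*p)*0)/2 = (½)*0 = 0)
C(K, j) = 6 - K
Z(W) = 1/(9*W) (Z(W) = 1/(9*(W + 0)) = 1/(9*W))
27884 + Z(C(-3, -11)) = 27884 + 1/(9*(6 - 1*(-3))) = 27884 + 1/(9*(6 + 3)) = 27884 + (⅑)/9 = 27884 + (⅑)*(⅑) = 27884 + 1/81 = 2258605/81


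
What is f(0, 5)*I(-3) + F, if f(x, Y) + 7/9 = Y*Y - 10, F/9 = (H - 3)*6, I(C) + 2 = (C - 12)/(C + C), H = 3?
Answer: 64/9 ≈ 7.1111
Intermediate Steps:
I(C) = -2 + (-12 + C)/(2*C) (I(C) = -2 + (C - 12)/(C + C) = -2 + (-12 + C)/((2*C)) = -2 + (-12 + C)*(1/(2*C)) = -2 + (-12 + C)/(2*C))
F = 0 (F = 9*((3 - 3)*6) = 9*(0*6) = 9*0 = 0)
f(x, Y) = -97/9 + Y² (f(x, Y) = -7/9 + (Y*Y - 10) = -7/9 + (Y² - 10) = -7/9 + (-10 + Y²) = -97/9 + Y²)
f(0, 5)*I(-3) + F = (-97/9 + 5²)*(-3/2 - 6/(-3)) + 0 = (-97/9 + 25)*(-3/2 - 6*(-⅓)) + 0 = 128*(-3/2 + 2)/9 + 0 = (128/9)*(½) + 0 = 64/9 + 0 = 64/9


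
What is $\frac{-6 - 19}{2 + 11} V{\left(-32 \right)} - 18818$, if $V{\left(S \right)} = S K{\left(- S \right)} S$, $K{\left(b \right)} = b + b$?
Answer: $- \frac{1883034}{13} \approx -1.4485 \cdot 10^{5}$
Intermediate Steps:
$K{\left(b \right)} = 2 b$
$V{\left(S \right)} = - 2 S^{3}$ ($V{\left(S \right)} = S 2 \left(- S\right) S = S \left(- 2 S\right) S = - 2 S^{2} S = - 2 S^{3}$)
$\frac{-6 - 19}{2 + 11} V{\left(-32 \right)} - 18818 = \frac{-6 - 19}{2 + 11} \left(- 2 \left(-32\right)^{3}\right) - 18818 = - \frac{25}{13} \left(\left(-2\right) \left(-32768\right)\right) - 18818 = \left(-25\right) \frac{1}{13} \cdot 65536 - 18818 = \left(- \frac{25}{13}\right) 65536 - 18818 = - \frac{1638400}{13} - 18818 = - \frac{1883034}{13}$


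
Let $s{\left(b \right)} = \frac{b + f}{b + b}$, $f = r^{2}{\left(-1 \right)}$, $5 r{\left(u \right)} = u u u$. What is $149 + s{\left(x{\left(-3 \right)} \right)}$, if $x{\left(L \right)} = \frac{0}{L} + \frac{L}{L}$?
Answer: $\frac{3738}{25} \approx 149.52$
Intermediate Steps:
$r{\left(u \right)} = \frac{u^{3}}{5}$ ($r{\left(u \right)} = \frac{u u u}{5} = \frac{u^{2} u}{5} = \frac{u^{3}}{5}$)
$f = \frac{1}{25}$ ($f = \left(\frac{\left(-1\right)^{3}}{5}\right)^{2} = \left(\frac{1}{5} \left(-1\right)\right)^{2} = \left(- \frac{1}{5}\right)^{2} = \frac{1}{25} \approx 0.04$)
$x{\left(L \right)} = 1$ ($x{\left(L \right)} = 0 + 1 = 1$)
$s{\left(b \right)} = \frac{\frac{1}{25} + b}{2 b}$ ($s{\left(b \right)} = \frac{b + \frac{1}{25}}{b + b} = \frac{\frac{1}{25} + b}{2 b}$)
$149 + s{\left(x{\left(-3 \right)} \right)} = 149 + \frac{1 + 25 \cdot 1}{50 \cdot 1} = 149 + \frac{1}{50} \cdot 1 \left(1 + 25\right) = 149 + \frac{1}{50} \cdot 1 \cdot 26 = 149 + \frac{13}{25} = \frac{3738}{25}$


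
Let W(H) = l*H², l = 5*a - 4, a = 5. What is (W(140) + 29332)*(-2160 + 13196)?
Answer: 4866125552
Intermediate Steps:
l = 21 (l = 5*5 - 4 = 25 - 4 = 21)
W(H) = 21*H²
(W(140) + 29332)*(-2160 + 13196) = (21*140² + 29332)*(-2160 + 13196) = (21*19600 + 29332)*11036 = (411600 + 29332)*11036 = 440932*11036 = 4866125552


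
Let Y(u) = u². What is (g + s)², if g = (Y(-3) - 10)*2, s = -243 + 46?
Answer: 39601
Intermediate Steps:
s = -197
g = -2 (g = ((-3)² - 10)*2 = (9 - 10)*2 = -1*2 = -2)
(g + s)² = (-2 - 197)² = (-199)² = 39601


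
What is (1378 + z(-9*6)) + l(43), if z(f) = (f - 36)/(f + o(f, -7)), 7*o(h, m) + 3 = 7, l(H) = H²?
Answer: 603764/187 ≈ 3228.7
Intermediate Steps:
o(h, m) = 4/7 (o(h, m) = -3/7 + (⅐)*7 = -3/7 + 1 = 4/7)
z(f) = (-36 + f)/(4/7 + f) (z(f) = (f - 36)/(f + 4/7) = (-36 + f)/(4/7 + f))
(1378 + z(-9*6)) + l(43) = (1378 + 7*(-36 - 9*6)/(4 + 7*(-9*6))) + 43² = (1378 + 7*(-36 - 54)/(4 + 7*(-54))) + 1849 = (1378 + 7*(-90)/(4 - 378)) + 1849 = (1378 + 7*(-90)/(-374)) + 1849 = (1378 + 7*(-1/374)*(-90)) + 1849 = (1378 + 315/187) + 1849 = 258001/187 + 1849 = 603764/187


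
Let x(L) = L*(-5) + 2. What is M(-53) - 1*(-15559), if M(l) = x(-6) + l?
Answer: 15538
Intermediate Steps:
x(L) = 2 - 5*L (x(L) = -5*L + 2 = 2 - 5*L)
M(l) = 32 + l (M(l) = (2 - 5*(-6)) + l = (2 + 30) + l = 32 + l)
M(-53) - 1*(-15559) = (32 - 53) - 1*(-15559) = -21 + 15559 = 15538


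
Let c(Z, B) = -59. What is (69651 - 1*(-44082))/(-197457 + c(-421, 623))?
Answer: -113733/197516 ≈ -0.57582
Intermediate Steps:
(69651 - 1*(-44082))/(-197457 + c(-421, 623)) = (69651 - 1*(-44082))/(-197457 - 59) = (69651 + 44082)/(-197516) = 113733*(-1/197516) = -113733/197516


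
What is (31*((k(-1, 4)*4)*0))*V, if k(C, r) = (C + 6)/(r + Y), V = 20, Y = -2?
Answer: 0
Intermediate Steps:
k(C, r) = (6 + C)/(-2 + r) (k(C, r) = (C + 6)/(r - 2) = (6 + C)/(-2 + r))
(31*((k(-1, 4)*4)*0))*V = (31*((((6 - 1)/(-2 + 4))*4)*0))*20 = (31*(((5/2)*4)*0))*20 = (31*(10*0))*20 = (31*0)*20 = 0*20 = 0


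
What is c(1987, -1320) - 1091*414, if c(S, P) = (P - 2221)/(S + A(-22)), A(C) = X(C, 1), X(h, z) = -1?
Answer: -897028105/1986 ≈ -4.5168e+5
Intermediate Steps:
A(C) = -1
c(S, P) = (-2221 + P)/(-1 + S) (c(S, P) = (P - 2221)/(S - 1) = (-2221 + P)/(-1 + S))
c(1987, -1320) - 1091*414 = (-2221 - 1320)/(-1 + 1987) - 1091*414 = -3541/1986 - 451674 = -897028105/1986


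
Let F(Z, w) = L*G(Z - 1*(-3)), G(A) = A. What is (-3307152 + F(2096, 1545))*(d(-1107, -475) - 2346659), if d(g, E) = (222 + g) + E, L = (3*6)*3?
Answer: 7499117170314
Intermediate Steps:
L = 54 (L = 18*3 = 54)
d(g, E) = 222 + E + g
F(Z, w) = 162 + 54*Z (F(Z, w) = 54*(Z - 1*(-3)) = 54*(Z + 3) = 54*(3 + Z) = 162 + 54*Z)
(-3307152 + F(2096, 1545))*(d(-1107, -475) - 2346659) = (-3307152 + (162 + 54*2096))*((222 - 475 - 1107) - 2346659) = (-3307152 + (162 + 113184))*(-1360 - 2346659) = (-3307152 + 113346)*(-2348019) = -3193806*(-2348019) = 7499117170314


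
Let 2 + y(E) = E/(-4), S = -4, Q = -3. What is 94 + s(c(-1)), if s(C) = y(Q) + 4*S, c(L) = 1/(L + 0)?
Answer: 307/4 ≈ 76.750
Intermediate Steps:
y(E) = -2 - E/4 (y(E) = -2 + E/(-4) = -2 + E*(-1/4) = -2 - E/4)
c(L) = 1/L
s(C) = -69/4 (s(C) = (-2 - 1/4*(-3)) + 4*(-4) = (-2 + 3/4) - 16 = -5/4 - 16 = -69/4)
94 + s(c(-1)) = 94 - 69/4 = 307/4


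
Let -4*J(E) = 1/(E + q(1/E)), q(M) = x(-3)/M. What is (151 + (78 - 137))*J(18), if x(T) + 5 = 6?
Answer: -23/36 ≈ -0.63889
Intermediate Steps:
x(T) = 1 (x(T) = -5 + 6 = 1)
q(M) = 1/M
J(E) = -1/(8*E) (J(E) = -1/(4*(E + 1/(1/E))) = -1/(4*(E + E)) = -1/(2*E)/4 = -1/(8*E))
(151 + (78 - 137))*J(18) = (151 + (78 - 137))*(-⅛/18) = (151 - 59)*(-⅛*1/18) = 92*(-1/144) = -23/36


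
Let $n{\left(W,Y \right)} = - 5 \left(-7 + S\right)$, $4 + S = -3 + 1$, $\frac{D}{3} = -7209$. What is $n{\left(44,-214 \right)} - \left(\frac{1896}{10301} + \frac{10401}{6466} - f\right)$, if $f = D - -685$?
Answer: $- \frac{1390658415519}{66606266} \approx -20879.0$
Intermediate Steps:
$D = -21627$ ($D = 3 \left(-7209\right) = -21627$)
$S = -6$ ($S = -4 + \left(-3 + 1\right) = -4 - 2 = -6$)
$f = -20942$ ($f = -21627 - -685 = -21627 + 685 = -20942$)
$n{\left(W,Y \right)} = 65$ ($n{\left(W,Y \right)} = - 5 \left(-7 - 6\right) = \left(-5\right) \left(-13\right) = 65$)
$n{\left(44,-214 \right)} - \left(\frac{1896}{10301} + \frac{10401}{6466} - f\right) = 65 - \left(20942 + \frac{1896}{10301} + \frac{10401}{6466}\right) = 65 - \frac{1394987822809}{66606266} = - \frac{1390658415519}{66606266}$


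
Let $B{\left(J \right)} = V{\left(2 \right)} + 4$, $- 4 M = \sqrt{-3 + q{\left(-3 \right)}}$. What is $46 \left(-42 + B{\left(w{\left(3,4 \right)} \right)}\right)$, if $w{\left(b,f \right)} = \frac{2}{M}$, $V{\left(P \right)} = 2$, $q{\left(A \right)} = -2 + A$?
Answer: $-1656$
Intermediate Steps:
$M = - \frac{i \sqrt{2}}{2}$ ($M = - \frac{\sqrt{-3 - 5}}{4} = - \frac{\sqrt{-8}}{4} = - \frac{2 i \sqrt{2}}{4} = - \frac{i \sqrt{2}}{2} \approx - 0.70711 i$)
$w{\left(b,f \right)} = 2 i \sqrt{2}$ ($w{\left(b,f \right)} = \frac{2}{\left(- \frac{1}{2}\right) i \sqrt{2}} = 2 i \sqrt{2}$)
$B{\left(J \right)} = 6$ ($B{\left(J \right)} = 2 + 4 = 6$)
$46 \left(-42 + B{\left(w{\left(3,4 \right)} \right)}\right) = 46 \left(-42 + 6\right) = 46 \left(-36\right) = -1656$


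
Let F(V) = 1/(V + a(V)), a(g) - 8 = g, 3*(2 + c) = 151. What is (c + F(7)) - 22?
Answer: 1741/66 ≈ 26.379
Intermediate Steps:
c = 145/3 (c = -2 + (1/3)*151 = -2 + 151/3 = 145/3 ≈ 48.333)
a(g) = 8 + g
F(V) = 1/(8 + 2*V) (F(V) = 1/(V + (8 + V)) = 1/(8 + 2*V))
(c + F(7)) - 22 = (145/3 + 1/(2*(4 + 7))) - 22 = (145/3 + (1/2)/11) - 22 = (145/3 + (1/2)*(1/11)) - 22 = (145/3 + 1/22) - 22 = 3193/66 - 22 = 1741/66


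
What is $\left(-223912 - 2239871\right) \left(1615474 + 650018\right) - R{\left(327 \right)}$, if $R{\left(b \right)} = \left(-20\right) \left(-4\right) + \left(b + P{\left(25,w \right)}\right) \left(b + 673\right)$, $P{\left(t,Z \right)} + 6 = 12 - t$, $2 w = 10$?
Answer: $-5581680984316$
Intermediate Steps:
$w = 5$ ($w = \frac{1}{2} \cdot 10 = 5$)
$P{\left(t,Z \right)} = 6 - t$ ($P{\left(t,Z \right)} = -6 - \left(-12 + t\right) = 6 - t$)
$R{\left(b \right)} = 80 + \left(-19 + b\right) \left(673 + b\right)$ ($R{\left(b \right)} = \left(-20\right) \left(-4\right) + \left(b + \left(6 - 25\right)\right) \left(b + 673\right) = 80 + \left(b + \left(6 - 25\right)\right) \left(673 + b\right) = 80 + \left(b - 19\right) \left(673 + b\right) = 80 + \left(-19 + b\right) \left(673 + b\right)$)
$\left(-223912 - 2239871\right) \left(1615474 + 650018\right) - R{\left(327 \right)} = \left(-223912 - 2239871\right) \left(1615474 + 650018\right) - \left(-12707 + 327^{2} + 654 \cdot 327\right) = \left(-2463783\right) 2265492 - \left(-12707 + 106929 + 213858\right) = -5581680676236 - 308080 = -5581680984316$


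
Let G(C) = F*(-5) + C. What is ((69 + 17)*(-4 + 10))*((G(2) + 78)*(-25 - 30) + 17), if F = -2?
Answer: -2545428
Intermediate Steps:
G(C) = 10 + C (G(C) = -2*(-5) + C = 10 + C)
((69 + 17)*(-4 + 10))*((G(2) + 78)*(-25 - 30) + 17) = ((69 + 17)*(-4 + 10))*(((10 + 2) + 78)*(-25 - 30) + 17) = (86*6)*((12 + 78)*(-55) + 17) = 516*(90*(-55) + 17) = 516*(-4950 + 17) = 516*(-4933) = -2545428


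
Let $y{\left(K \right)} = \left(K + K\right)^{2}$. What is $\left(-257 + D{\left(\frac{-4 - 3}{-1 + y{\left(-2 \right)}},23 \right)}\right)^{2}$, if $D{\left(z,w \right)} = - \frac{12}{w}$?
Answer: $\frac{35081929}{529} \approx 66318.0$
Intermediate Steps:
$y{\left(K \right)} = 4 K^{2}$ ($y{\left(K \right)} = \left(2 K\right)^{2} = 4 K^{2}$)
$\left(-257 + D{\left(\frac{-4 - 3}{-1 + y{\left(-2 \right)}},23 \right)}\right)^{2} = \left(-257 - \frac{12}{23}\right)^{2} = \left(- \frac{5923}{23}\right)^{2} = \frac{35081929}{529}$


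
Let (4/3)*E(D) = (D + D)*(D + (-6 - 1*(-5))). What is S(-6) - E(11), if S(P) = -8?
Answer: -173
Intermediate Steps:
E(D) = 3*D*(-1 + D)/2 (E(D) = 3*((D + D)*(D + (-6 - 1*(-5))))/4 = 3*((2*D)*(D + (-6 + 5)))/4 = 3*((2*D)*(D - 1))/4 = 3*((2*D)*(-1 + D))/4 = 3*(2*D*(-1 + D))/4 = 3*D*(-1 + D)/2)
S(-6) - E(11) = -8 - 3*11*(-1 + 11)/2 = -8 - 3*11*10/2 = -8 - 1*165 = -8 - 165 = -173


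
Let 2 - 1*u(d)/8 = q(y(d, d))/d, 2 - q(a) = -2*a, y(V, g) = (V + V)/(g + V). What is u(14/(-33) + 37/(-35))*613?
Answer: 39437968/1711 ≈ 23050.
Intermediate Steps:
y(V, g) = 2*V/(V + g) (y(V, g) = (2*V)/(V + g) = 2*V/(V + g))
q(a) = 2 + 2*a (q(a) = 2 - (-2)*a = 2 + 2*a)
u(d) = 16 - 32/d (u(d) = 16 - 8*(2 + 2*(2*d/(d + d)))/d = 16 - 8*(2 + 2*(2*d/((2*d))))/d = 16 - 8*(2 + 2*(2*d*(1/(2*d))))/d = 16 - 8*(2 + 2*1)/d = 16 - 8*(2 + 2)/d = 16 - 32/d)
u(14/(-33) + 37/(-35))*613 = (16 - 32/(14/(-33) + 37/(-35)))*613 = (16 - 32/(14*(-1/33) + 37*(-1/35)))*613 = (16 - 32/(-14/33 - 37/35))*613 = (16 - 32/(-1711/1155))*613 = (16 - 32*(-1155/1711))*613 = (16 + 36960/1711)*613 = (64336/1711)*613 = 39437968/1711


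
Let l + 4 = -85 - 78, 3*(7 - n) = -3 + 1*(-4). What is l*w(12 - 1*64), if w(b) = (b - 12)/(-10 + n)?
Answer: -16032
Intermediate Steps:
n = 28/3 (n = 7 - (-3 + 1*(-4))/3 = 7 - (-3 - 4)/3 = 7 - 1/3*(-7) = 7 + 7/3 = 28/3 ≈ 9.3333)
w(b) = 18 - 3*b/2 (w(b) = (b - 12)/(-10 + 28/3) = (-12 + b)/(-2/3) = (-12 + b)*(-3/2) = 18 - 3*b/2)
l = -167 (l = -4 + (-85 - 78) = -4 - 163 = -167)
l*w(12 - 1*64) = -167*(18 - 3*(12 - 1*64)/2) = -167*(18 - 3*(12 - 64)/2) = -167*(18 - 3/2*(-52)) = -167*(18 + 78) = -167*96 = -16032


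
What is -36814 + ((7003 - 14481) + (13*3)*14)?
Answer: -43746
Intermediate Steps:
-36814 + ((7003 - 14481) + (13*3)*14) = -36814 + (-7478 + 39*14) = -36814 + (-7478 + 546) = -36814 - 6932 = -43746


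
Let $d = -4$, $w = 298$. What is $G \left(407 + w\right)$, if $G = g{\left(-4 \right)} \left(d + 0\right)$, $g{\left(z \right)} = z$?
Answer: $11280$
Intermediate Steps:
$G = 16$ ($G = - 4 \left(-4 + 0\right) = \left(-4\right) \left(-4\right) = 16$)
$G \left(407 + w\right) = 16 \left(407 + 298\right) = 16 \cdot 705 = 11280$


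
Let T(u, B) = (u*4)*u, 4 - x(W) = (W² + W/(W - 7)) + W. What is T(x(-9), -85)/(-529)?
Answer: -1203409/33856 ≈ -35.545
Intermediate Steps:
x(W) = 4 - W - W² - W/(-7 + W) (x(W) = 4 - ((W² + W/(W - 7)) + W) = 4 - ((W² + W/(-7 + W)) + W) = 4 - (W + W² + W/(-7 + W)) = 4 + (-W - W² - W/(-7 + W)) = 4 - W - W² - W/(-7 + W))
T(u, B) = 4*u² (T(u, B) = (4*u)*u = 4*u²)
T(x(-9), -85)/(-529) = (4*((-28 - 1*(-9)³ + 6*(-9)² + 10*(-9))/(-7 - 9))²)/(-529) = (4*((-28 - 1*(-729) + 6*81 - 90)/(-16))²)*(-1/529) = (4*(-(-28 + 729 + 486 - 90)/16)²)*(-1/529) = (4*(-1/16*1097)²)*(-1/529) = (4*(-1097/16)²)*(-1/529) = (4*(1203409/256))*(-1/529) = (1203409/64)*(-1/529) = -1203409/33856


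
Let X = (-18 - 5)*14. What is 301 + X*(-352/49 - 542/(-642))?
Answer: 5263145/2247 ≈ 2342.3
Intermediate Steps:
X = -322 (X = -23*14 = -322)
301 + X*(-352/49 - 542/(-642)) = 301 - 322*(-352/49 - 542/(-642)) = 301 - 322*(-352*1/49 - 542*(-1/642)) = 301 - 322*(-352/49 + 271/321) = 301 - 322*(-99713/15729) = 301 + 4586798/2247 = 5263145/2247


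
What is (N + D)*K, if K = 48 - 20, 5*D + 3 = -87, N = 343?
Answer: 9100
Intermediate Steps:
D = -18 (D = -⅗ + (⅕)*(-87) = -⅗ - 87/5 = -18)
K = 28
(N + D)*K = (343 - 18)*28 = 325*28 = 9100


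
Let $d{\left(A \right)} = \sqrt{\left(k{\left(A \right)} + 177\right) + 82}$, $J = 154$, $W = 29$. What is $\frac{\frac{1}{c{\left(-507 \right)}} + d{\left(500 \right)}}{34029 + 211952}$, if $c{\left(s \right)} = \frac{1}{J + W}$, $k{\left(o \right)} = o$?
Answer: $\frac{183}{245981} + \frac{\sqrt{759}}{245981} \approx 0.00085596$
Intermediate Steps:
$d{\left(A \right)} = \sqrt{259 + A}$ ($d{\left(A \right)} = \sqrt{\left(A + 177\right) + 82} = \sqrt{\left(177 + A\right) + 82} = \sqrt{259 + A}$)
$c{\left(s \right)} = \frac{1}{183}$ ($c{\left(s \right)} = \frac{1}{154 + 29} = \frac{1}{183}$)
$\frac{\frac{1}{c{\left(-507 \right)}} + d{\left(500 \right)}}{34029 + 211952} = \frac{\frac{1}{\frac{1}{183}} + \sqrt{259 + 500}}{34029 + 211952} = \frac{183 + \sqrt{759}}{245981} = \left(183 + \sqrt{759}\right) \frac{1}{245981} = \frac{183}{245981} + \frac{\sqrt{759}}{245981}$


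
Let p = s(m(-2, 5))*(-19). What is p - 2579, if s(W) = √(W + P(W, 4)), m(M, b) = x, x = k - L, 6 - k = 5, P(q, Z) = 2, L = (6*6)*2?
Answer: -2579 - 19*I*√69 ≈ -2579.0 - 157.83*I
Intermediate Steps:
L = 72 (L = 36*2 = 72)
k = 1 (k = 6 - 1*5 = 6 - 5 = 1)
x = -71 (x = 1 - 1*72 = 1 - 72 = -71)
m(M, b) = -71
s(W) = √(2 + W) (s(W) = √(W + 2) = √(2 + W))
p = -19*I*√69 (p = √(2 - 71)*(-19) = √(-69)*(-19) = (I*√69)*(-19) = -19*I*√69 ≈ -157.83*I)
p - 2579 = -19*I*√69 - 2579 = -2579 - 19*I*√69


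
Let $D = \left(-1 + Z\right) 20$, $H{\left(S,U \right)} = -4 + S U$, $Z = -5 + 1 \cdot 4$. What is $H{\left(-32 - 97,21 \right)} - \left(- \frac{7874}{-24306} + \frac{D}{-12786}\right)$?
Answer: $- \frac{23423287142}{8632681} \approx -2713.3$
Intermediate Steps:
$Z = -1$ ($Z = -5 + 4 = -1$)
$D = -40$ ($D = \left(-1 - 1\right) 20 = \left(-2\right) 20 = -40$)
$H{\left(-32 - 97,21 \right)} - \left(- \frac{7874}{-24306} + \frac{D}{-12786}\right) = \left(-4 + \left(-32 - 97\right) 21\right) - \left(- \frac{7874}{-24306} - \frac{40}{-12786}\right) = \left(-4 - 2709\right) - \left(\left(-7874\right) \left(- \frac{1}{24306}\right) - - \frac{20}{6393}\right) = \left(-4 - 2709\right) - \left(\frac{3937}{12153} + \frac{20}{6393}\right) = -2713 - \frac{2823589}{8632681} = - \frac{23423287142}{8632681}$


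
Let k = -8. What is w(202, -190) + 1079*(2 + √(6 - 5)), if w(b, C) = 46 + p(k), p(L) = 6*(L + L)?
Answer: 3187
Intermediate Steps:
p(L) = 12*L (p(L) = 6*(2*L) = 12*L)
w(b, C) = -50 (w(b, C) = 46 + 12*(-8) = 46 - 96 = -50)
w(202, -190) + 1079*(2 + √(6 - 5)) = -50 + 1079*(2 + √(6 - 5)) = -50 + 1079*(2 + √1) = -50 + 1079*(2 + 1) = -50 + 1079*3 = -50 + 3237 = 3187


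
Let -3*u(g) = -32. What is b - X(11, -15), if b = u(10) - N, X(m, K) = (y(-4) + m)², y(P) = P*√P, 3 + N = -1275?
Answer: 3695/3 + 176*I ≈ 1231.7 + 176.0*I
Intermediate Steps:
N = -1278 (N = -3 - 1275 = -1278)
y(P) = P^(3/2)
u(g) = 32/3 (u(g) = -⅓*(-32) = 32/3)
X(m, K) = (m - 8*I)² (X(m, K) = ((-4)^(3/2) + m)² = (-8*I + m)² = (m - 8*I)²)
b = 3866/3 (b = 32/3 - 1*(-1278) = 32/3 + 1278 = 3866/3 ≈ 1288.7)
b - X(11, -15) = 3866/3 - (11 - 8*I)²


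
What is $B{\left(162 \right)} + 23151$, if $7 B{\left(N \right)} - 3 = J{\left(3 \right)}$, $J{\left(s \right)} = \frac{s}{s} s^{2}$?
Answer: $\frac{162069}{7} \approx 23153.0$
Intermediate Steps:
$J{\left(s \right)} = s^{2}$ ($J{\left(s \right)} = 1 s^{2} = s^{2}$)
$B{\left(N \right)} = \frac{12}{7}$ ($B{\left(N \right)} = \frac{3}{7} + \frac{3^{2}}{7} = \frac{3}{7} + \frac{1}{7} \cdot 9 = \frac{3}{7} + \frac{9}{7} = \frac{12}{7}$)
$B{\left(162 \right)} + 23151 = \frac{12}{7} + 23151 = \frac{162069}{7}$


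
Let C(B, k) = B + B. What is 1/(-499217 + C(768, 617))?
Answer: -1/497681 ≈ -2.0093e-6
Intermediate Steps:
C(B, k) = 2*B
1/(-499217 + C(768, 617)) = 1/(-499217 + 2*768) = 1/(-499217 + 1536) = 1/(-497681) = -1/497681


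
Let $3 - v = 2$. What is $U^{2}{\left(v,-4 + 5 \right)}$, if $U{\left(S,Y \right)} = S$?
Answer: $1$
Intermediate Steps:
$v = 1$ ($v = 3 - 2 = 1$)
$U^{2}{\left(v,-4 + 5 \right)} = 1^{2} = 1$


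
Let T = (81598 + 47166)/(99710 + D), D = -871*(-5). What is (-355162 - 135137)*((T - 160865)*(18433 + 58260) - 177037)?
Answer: 629485712410511181522/104065 ≈ 6.0490e+15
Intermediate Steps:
D = 4355
T = 128764/104065 (T = (81598 + 47166)/(99710 + 4355) = 128764/104065 ≈ 1.2373)
(-355162 - 135137)*((T - 160865)*(18433 + 58260) - 177037) = (-355162 - 135137)*((128764/104065 - 160865)*(18433 + 58260) - 177037) = -490299*(-16740287461/104065*76693 - 177037) = -490299*(-1283862866246473/104065 - 177037) = -490299*(-1283881289601878/104065) = 629485712410511181522/104065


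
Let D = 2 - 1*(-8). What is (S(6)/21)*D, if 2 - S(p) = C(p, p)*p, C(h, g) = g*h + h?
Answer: -2500/21 ≈ -119.05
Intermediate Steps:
C(h, g) = h + g*h
D = 10 (D = 2 + 8 = 10)
S(p) = 2 - p**2*(1 + p) (S(p) = 2 - p*(1 + p)*p = 2 - p**2*(1 + p))
(S(6)/21)*D = ((2 - 1*6**2 - 1*6**3)/21)*10 = ((2 - 1*36 - 1*216)*(1/21))*10 = ((2 - 36 - 216)*(1/21))*10 = -250*1/21*10 = -250/21*10 = -2500/21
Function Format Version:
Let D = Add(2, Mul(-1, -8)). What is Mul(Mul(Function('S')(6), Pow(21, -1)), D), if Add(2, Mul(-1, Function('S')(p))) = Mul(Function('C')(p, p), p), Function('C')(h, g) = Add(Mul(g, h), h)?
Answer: Rational(-2500, 21) ≈ -119.05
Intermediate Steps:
Function('C')(h, g) = Add(h, Mul(g, h))
D = 10 (D = Add(2, 8) = 10)
Function('S')(p) = Add(2, Mul(-1, Pow(p, 2), Add(1, p))) (Function('S')(p) = Add(2, Mul(-1, Mul(Mul(p, Add(1, p)), p))) = Add(2, Mul(-1, Mul(Pow(p, 2), Add(1, p)))) = Add(2, Mul(-1, Pow(p, 2), Add(1, p))))
Mul(Mul(Function('S')(6), Pow(21, -1)), D) = Mul(Mul(Add(2, Mul(-1, Pow(6, 2)), Mul(-1, Pow(6, 3))), Pow(21, -1)), 10) = Mul(Mul(Add(2, Mul(-1, 36), Mul(-1, 216)), Rational(1, 21)), 10) = Mul(Mul(Add(2, -36, -216), Rational(1, 21)), 10) = Mul(Mul(-250, Rational(1, 21)), 10) = Mul(Rational(-250, 21), 10) = Rational(-2500, 21)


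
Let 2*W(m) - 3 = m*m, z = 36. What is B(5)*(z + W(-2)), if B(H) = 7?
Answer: 553/2 ≈ 276.50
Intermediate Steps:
W(m) = 3/2 + m**2/2 (W(m) = 3/2 + (m*m)/2 = 3/2 + m**2/2)
B(5)*(z + W(-2)) = 7*(36 + (3/2 + (1/2)*(-2)**2)) = 7*(36 + (3/2 + (1/2)*4)) = 7*(36 + (3/2 + 2)) = 7*(36 + 7/2) = 7*(79/2) = 553/2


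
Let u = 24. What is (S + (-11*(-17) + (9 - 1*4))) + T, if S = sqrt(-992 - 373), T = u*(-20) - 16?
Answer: -304 + I*sqrt(1365) ≈ -304.0 + 36.946*I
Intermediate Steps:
T = -496 (T = 24*(-20) - 16 = -480 - 16 = -496)
S = I*sqrt(1365) (S = sqrt(-1365) = I*sqrt(1365) ≈ 36.946*I)
(S + (-11*(-17) + (9 - 1*4))) + T = (I*sqrt(1365) + (-11*(-17) + (9 - 1*4))) - 496 = (I*sqrt(1365) + (187 + (9 - 4))) - 496 = (I*sqrt(1365) + (187 + 5)) - 496 = (I*sqrt(1365) + 192) - 496 = (192 + I*sqrt(1365)) - 496 = -304 + I*sqrt(1365)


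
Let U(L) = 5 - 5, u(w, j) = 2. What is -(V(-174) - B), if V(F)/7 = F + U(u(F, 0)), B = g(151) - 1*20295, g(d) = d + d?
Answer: -18775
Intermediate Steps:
g(d) = 2*d
U(L) = 0
B = -19993 (B = 2*151 - 1*20295 = 302 - 20295 = -19993)
V(F) = 7*F (V(F) = 7*(F + 0) = 7*F)
-(V(-174) - B) = -(7*(-174) - 1*(-19993)) = -(-1218 + 19993) = -1*18775 = -18775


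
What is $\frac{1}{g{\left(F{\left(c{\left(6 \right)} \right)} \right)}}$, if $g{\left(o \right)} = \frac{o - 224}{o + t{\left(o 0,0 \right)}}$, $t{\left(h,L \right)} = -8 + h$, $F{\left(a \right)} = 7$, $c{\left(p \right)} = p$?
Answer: $\frac{1}{217} \approx 0.0046083$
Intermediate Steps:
$g{\left(o \right)} = \frac{-224 + o}{-8 + o}$ ($g{\left(o \right)} = \frac{o - 224}{o + \left(-8 + o 0\right)} = \frac{-224 + o}{o + \left(-8 + 0\right)} = \frac{-224 + o}{o - 8} = \frac{-224 + o}{-8 + o}$)
$\frac{1}{g{\left(F{\left(c{\left(6 \right)} \right)} \right)}} = \frac{1}{\frac{1}{-8 + 7} \left(-224 + 7\right)} = \frac{1}{\frac{1}{-1} \left(-217\right)} = \frac{1}{\left(-1\right) \left(-217\right)} = \frac{1}{217}$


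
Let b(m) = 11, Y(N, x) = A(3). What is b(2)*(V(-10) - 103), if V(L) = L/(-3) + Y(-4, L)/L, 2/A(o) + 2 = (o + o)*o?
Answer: -263153/240 ≈ -1096.5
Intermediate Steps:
A(o) = 2/(-2 + 2*o²) (A(o) = 2/(-2 + (o + o)*o) = 2/(-2 + (2*o)*o) = 2/(-2 + 2*o²))
Y(N, x) = ⅛ (Y(N, x) = 1/(-1 + 3²) = 1/(-1 + 9) = 1/8 = ⅛)
V(L) = -L/3 + 1/(8*L) (V(L) = L/(-3) + 1/(8*L) = L*(-⅓) + 1/(8*L) = -L/3 + 1/(8*L))
b(2)*(V(-10) - 103) = 11*((-⅓*(-10) + (⅛)/(-10)) - 103) = 11*((10/3 + (⅛)*(-⅒)) - 103) = 11*((10/3 - 1/80) - 103) = 11*(797/240 - 103) = 11*(-23923/240) = -263153/240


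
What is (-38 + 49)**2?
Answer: 121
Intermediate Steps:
(-38 + 49)**2 = 11**2 = 121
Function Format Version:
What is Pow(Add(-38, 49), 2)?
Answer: 121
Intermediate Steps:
Pow(Add(-38, 49), 2) = Pow(11, 2) = 121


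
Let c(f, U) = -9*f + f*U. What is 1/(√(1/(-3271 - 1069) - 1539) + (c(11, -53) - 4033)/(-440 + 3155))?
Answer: -2222292660/1973232767249 - 589698*I*√7246998185/1973232767249 ≈ -0.0011262 - 0.025441*I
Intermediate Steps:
c(f, U) = -9*f + U*f
1/(√(1/(-3271 - 1069) - 1539) + (c(11, -53) - 4033)/(-440 + 3155)) = 1/(√(1/(-3271 - 1069) - 1539) + (11*(-9 - 53) - 4033)/(-440 + 3155)) = 1/(√(1/(-4340) - 1539) + (11*(-62) - 4033)/2715) = 1/(√(-1/4340 - 1539) + (-682 - 4033)*(1/2715)) = 1/(√(-6679261/4340) - 4715*1/2715) = 1/(I*√7246998185/2170 - 943/543) = 1/(-943/543 + I*√7246998185/2170)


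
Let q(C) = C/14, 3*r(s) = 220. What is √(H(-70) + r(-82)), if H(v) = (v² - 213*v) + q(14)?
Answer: 11*√1479/3 ≈ 141.01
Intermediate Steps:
r(s) = 220/3 (r(s) = (⅓)*220 = 220/3)
q(C) = C/14 (q(C) = C*(1/14) = C/14)
H(v) = 1 + v² - 213*v (H(v) = (v² - 213*v) + (1/14)*14 = (v² - 213*v) + 1 = 1 + v² - 213*v)
√(H(-70) + r(-82)) = √((1 + (-70)² - 213*(-70)) + 220/3) = √((1 + 4900 + 14910) + 220/3) = √(19811 + 220/3) = √(59653/3) = 11*√1479/3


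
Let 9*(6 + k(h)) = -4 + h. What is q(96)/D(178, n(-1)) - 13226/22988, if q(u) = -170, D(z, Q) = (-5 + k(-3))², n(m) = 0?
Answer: -29072006/16143323 ≈ -1.8009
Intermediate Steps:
k(h) = -58/9 + h/9 (k(h) = -6 + (-4 + h)/9 = -6 + (-4/9 + h/9) = -58/9 + h/9)
D(z, Q) = 11236/81 (D(z, Q) = (-5 + (-58/9 + (⅑)*(-3)))² = (-5 + (-58/9 - ⅓))² = (-5 - 61/9)² = (-106/9)² = 11236/81)
q(96)/D(178, n(-1)) - 13226/22988 = -170/11236/81 - 13226/22988 = -170*81/11236 - 13226*1/22988 = -6885/5618 - 6613/11494 = -29072006/16143323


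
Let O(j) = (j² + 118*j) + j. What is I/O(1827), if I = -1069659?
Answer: -118851/395038 ≈ -0.30086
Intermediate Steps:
O(j) = j² + 119*j
I/O(1827) = -1069659*1/(1827*(119 + 1827)) = -1069659/(1827*1946) = -1069659/3555342 = -1069659*1/3555342 = -118851/395038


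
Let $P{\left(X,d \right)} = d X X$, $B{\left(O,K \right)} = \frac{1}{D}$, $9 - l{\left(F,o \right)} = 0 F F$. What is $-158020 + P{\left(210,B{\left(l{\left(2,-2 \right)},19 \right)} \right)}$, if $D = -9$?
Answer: $-162920$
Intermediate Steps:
$l{\left(F,o \right)} = 9$ ($l{\left(F,o \right)} = 9 - 0 F F = 9 - 0 F^{2} = 9 - 0 = 9 + 0 = 9$)
$B{\left(O,K \right)} = - \frac{1}{9}$ ($B{\left(O,K \right)} = \frac{1}{-9} = - \frac{1}{9}$)
$P{\left(X,d \right)} = d X^{2}$ ($P{\left(X,d \right)} = X d X = d X^{2}$)
$-158020 + P{\left(210,B{\left(l{\left(2,-2 \right)},19 \right)} \right)} = -158020 - \frac{210^{2}}{9} = -158020 - 4900 = -162920$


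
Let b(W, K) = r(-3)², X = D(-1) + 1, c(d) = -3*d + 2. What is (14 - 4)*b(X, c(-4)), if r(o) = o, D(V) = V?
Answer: 90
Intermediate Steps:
c(d) = 2 - 3*d
X = 0 (X = -1 + 1 = 0)
b(W, K) = 9 (b(W, K) = (-3)² = 9)
(14 - 4)*b(X, c(-4)) = (14 - 4)*9 = 10*9 = 90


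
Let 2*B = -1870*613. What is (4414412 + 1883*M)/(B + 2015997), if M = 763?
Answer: 5851141/1442842 ≈ 4.0553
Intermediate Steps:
B = -573155 (B = (-1870*613)/2 = (½)*(-1146310) = -573155)
(4414412 + 1883*M)/(B + 2015997) = (4414412 + 1883*763)/(-573155 + 2015997) = (4414412 + 1436729)/1442842 = 5851141*(1/1442842) = 5851141/1442842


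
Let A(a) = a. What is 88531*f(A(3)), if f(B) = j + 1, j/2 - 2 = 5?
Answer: 1327965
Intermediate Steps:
j = 14 (j = 4 + 2*5 = 4 + 10 = 14)
f(B) = 15 (f(B) = 14 + 1 = 15)
88531*f(A(3)) = 88531*15 = 1327965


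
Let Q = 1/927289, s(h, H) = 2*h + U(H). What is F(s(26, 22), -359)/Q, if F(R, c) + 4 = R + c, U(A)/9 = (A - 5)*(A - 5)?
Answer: 2123491810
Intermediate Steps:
U(A) = 9*(-5 + A)**2 (U(A) = 9*((A - 5)*(A - 5)) = 9*((-5 + A)*(-5 + A)) = 9*(-5 + A)**2)
s(h, H) = 2*h + 9*(-5 + H)**2
Q = 1/927289 ≈ 1.0784e-6
F(R, c) = -4 + R + c (F(R, c) = -4 + (R + c) = -4 + R + c)
F(s(26, 22), -359)/Q = (-4 + (2*26 + 9*(-5 + 22)**2) - 359)/(1/927289) = (-4 + (52 + 9*17**2) - 359)*927289 = (-4 + (52 + 9*289) - 359)*927289 = (-4 + (52 + 2601) - 359)*927289 = (-4 + 2653 - 359)*927289 = 2290*927289 = 2123491810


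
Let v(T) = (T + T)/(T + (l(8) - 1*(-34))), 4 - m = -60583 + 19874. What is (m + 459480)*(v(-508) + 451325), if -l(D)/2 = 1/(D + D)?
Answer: 856272320083629/3793 ≈ 2.2575e+11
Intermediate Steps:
m = 40713 (m = 4 - (-60583 + 19874) = 4 - 1*(-40709) = 4 + 40709 = 40713)
l(D) = -1/D (l(D) = -2/(D + D) = -2*1/(2*D) = -1/D)
v(T) = 2*T/(271/8 + T) (v(T) = (T + T)/(T + (-1/8 - 1*(-34))) = (2*T)/(T + (-1*⅛ + 34)) = (2*T)/(T + (-⅛ + 34)) = (2*T)/(T + 271/8) = (2*T)/(271/8 + T) = 2*T/(271/8 + T))
(m + 459480)*(v(-508) + 451325) = (40713 + 459480)*(16*(-508)/(271 + 8*(-508)) + 451325) = 500193*(16*(-508)/(271 - 4064) + 451325) = 500193*(16*(-508)/(-3793) + 451325) = 500193*(16*(-508)*(-1/3793) + 451325) = 500193*(8128/3793 + 451325) = 500193*(1711883853/3793) = 856272320083629/3793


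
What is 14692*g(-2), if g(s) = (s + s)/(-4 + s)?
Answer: 29384/3 ≈ 9794.7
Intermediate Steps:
g(s) = 2*s/(-4 + s) (g(s) = (2*s)/(-4 + s) = 2*s/(-4 + s))
14692*g(-2) = 14692*(2*(-2)/(-4 - 2)) = 14692*(2*(-2)/(-6)) = 14692*(2*(-2)*(-⅙)) = 14692*(⅔) = 29384/3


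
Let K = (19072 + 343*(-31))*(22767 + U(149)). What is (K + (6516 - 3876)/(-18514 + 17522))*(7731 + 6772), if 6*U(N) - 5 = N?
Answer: 172956009493409/62 ≈ 2.7896e+12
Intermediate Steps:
U(N) = ⅚ + N/6
K = 192347314 (K = (19072 + 343*(-31))*(22767 + (⅚ + (⅙)*149)) = (19072 - 10633)*(22767 + (⅚ + 149/6)) = 8439*(22767 + 77/3) = 8439*(68378/3) = 192347314)
(K + (6516 - 3876)/(-18514 + 17522))*(7731 + 6772) = (192347314 + (6516 - 3876)/(-18514 + 17522))*(7731 + 6772) = (192347314 + 2640/(-992))*14503 = (192347314 + 2640*(-1/992))*14503 = (192347314 - 165/62)*14503 = (11925533303/62)*14503 = 172956009493409/62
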